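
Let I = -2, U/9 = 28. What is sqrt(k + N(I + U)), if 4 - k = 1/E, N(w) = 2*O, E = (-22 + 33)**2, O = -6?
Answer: I*sqrt(969)/11 ≈ 2.8299*I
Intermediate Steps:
U = 252 (U = 9*28 = 252)
E = 121 (E = 11**2 = 121)
N(w) = -12 (N(w) = 2*(-6) = -12)
k = 483/121 (k = 4 - 1/121 = 483/121 ≈ 3.9917)
sqrt(k + N(I + U)) = sqrt(483/121 - 12) = sqrt(-969/121) = I*sqrt(969)/11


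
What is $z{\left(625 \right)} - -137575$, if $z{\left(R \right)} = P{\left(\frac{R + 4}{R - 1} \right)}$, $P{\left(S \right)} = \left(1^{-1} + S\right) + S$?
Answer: $\frac{42924341}{312} \approx 1.3758 \cdot 10^{5}$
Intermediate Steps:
$P{\left(S \right)} = 1 + 2 S$ ($P{\left(S \right)} = \left(1 + S\right) + S = 1 + 2 S$)
$z{\left(R \right)} = 1 + \frac{2 \left(4 + R\right)}{-1 + R}$ ($z{\left(R \right)} = 1 + 2 \frac{R + 4}{R - 1} = 1 + 2 \frac{4 + R}{-1 + R} = 1 + \frac{2 \left(4 + R\right)}{-1 + R}$)
$z{\left(625 \right)} - -137575 = \frac{7 + 3 \cdot 625}{-1 + 625} - -137575 = \frac{7 + 1875}{624} + 137575 = \frac{1}{624} \cdot 1882 + 137575 = \frac{941}{312} + 137575 = \frac{42924341}{312}$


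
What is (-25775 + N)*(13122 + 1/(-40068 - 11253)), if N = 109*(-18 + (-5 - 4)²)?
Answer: -12733293116188/51321 ≈ -2.4811e+8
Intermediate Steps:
N = 6867 (N = 109*(-18 + (-9)²) = 109*(-18 + 81) = 109*63 = 6867)
(-25775 + N)*(13122 + 1/(-40068 - 11253)) = (-25775 + 6867)*(13122 + 1/(-40068 - 11253)) = -18908*(13122 + 1/(-51321)) = -18908*(13122 - 1/51321) = -18908*673434161/51321 = -12733293116188/51321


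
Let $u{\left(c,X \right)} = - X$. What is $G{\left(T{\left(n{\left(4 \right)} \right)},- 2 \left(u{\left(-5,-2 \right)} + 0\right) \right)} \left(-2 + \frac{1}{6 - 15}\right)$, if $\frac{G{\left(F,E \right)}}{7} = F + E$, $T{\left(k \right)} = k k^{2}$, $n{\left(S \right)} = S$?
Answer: $- \frac{2660}{3} \approx -886.67$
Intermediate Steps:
$T{\left(k \right)} = k^{3}$
$G{\left(F,E \right)} = 7 E + 7 F$ ($G{\left(F,E \right)} = 7 \left(F + E\right) = 7 \left(E + F\right) = 7 E + 7 F$)
$G{\left(T{\left(n{\left(4 \right)} \right)},- 2 \left(u{\left(-5,-2 \right)} + 0\right) \right)} \left(-2 + \frac{1}{6 - 15}\right) = \left(7 \left(- 2 \left(\left(-1\right) \left(-2\right) + 0\right)\right) + 7 \cdot 4^{3}\right) \left(-2 + \frac{1}{6 - 15}\right) = \left(7 \left(- 2 \left(2 + 0\right)\right) + 7 \cdot 64\right) \left(-2 + \frac{1}{-9}\right) = \left(7 \left(\left(-2\right) 2\right) + 448\right) \left(-2 - \frac{1}{9}\right) = \left(7 \left(-4\right) + 448\right) \left(- \frac{19}{9}\right) = \left(-28 + 448\right) \left(- \frac{19}{9}\right) = 420 \left(- \frac{19}{9}\right) = - \frac{2660}{3}$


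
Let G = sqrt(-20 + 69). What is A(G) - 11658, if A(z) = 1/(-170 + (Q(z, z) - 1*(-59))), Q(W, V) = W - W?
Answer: -1294039/111 ≈ -11658.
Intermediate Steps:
Q(W, V) = 0
G = 7 (G = sqrt(49) = 7)
A(z) = -1/111 (A(z) = 1/(-170 + (0 - 1*(-59))) = 1/(-170 + (0 + 59)) = 1/(-170 + 59) = 1/(-111) = -1/111)
A(G) - 11658 = -1/111 - 11658 = -1294039/111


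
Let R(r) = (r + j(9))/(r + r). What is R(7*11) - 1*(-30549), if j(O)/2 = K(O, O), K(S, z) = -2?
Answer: 4704619/154 ≈ 30549.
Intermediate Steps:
j(O) = -4 (j(O) = 2*(-2) = -4)
R(r) = (-4 + r)/(2*r) (R(r) = (r - 4)/(r + r) = (-4 + r)/((2*r)) = (-4 + r)*(1/(2*r)) = (-4 + r)/(2*r))
R(7*11) - 1*(-30549) = (-4 + 7*11)/(2*((7*11))) - 1*(-30549) = (½)*(-4 + 77)/77 + 30549 = (½)*(1/77)*73 + 30549 = 73/154 + 30549 = 4704619/154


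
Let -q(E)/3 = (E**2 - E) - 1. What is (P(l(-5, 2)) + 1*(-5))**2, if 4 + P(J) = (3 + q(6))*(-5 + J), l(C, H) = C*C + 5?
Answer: 4447881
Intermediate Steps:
q(E) = 3 - 3*E**2 + 3*E (q(E) = -3*((E**2 - E) - 1) = -3*(-1 + E**2 - E) = 3 - 3*E**2 + 3*E)
l(C, H) = 5 + C**2 (l(C, H) = C**2 + 5 = 5 + C**2)
P(J) = 416 - 84*J (P(J) = -4 + (3 + (3 - 3*6**2 + 3*6))*(-5 + J) = -4 + (3 + (3 - 3*36 + 18))*(-5 + J) = -4 + (3 + (3 - 108 + 18))*(-5 + J) = -4 + (3 - 87)*(-5 + J) = -4 - 84*(-5 + J) = -4 + (420 - 84*J) = 416 - 84*J)
(P(l(-5, 2)) + 1*(-5))**2 = ((416 - 84*(5 + (-5)**2)) + 1*(-5))**2 = ((416 - 84*(5 + 25)) - 5)**2 = ((416 - 84*30) - 5)**2 = ((416 - 2520) - 5)**2 = (-2104 - 5)**2 = (-2109)**2 = 4447881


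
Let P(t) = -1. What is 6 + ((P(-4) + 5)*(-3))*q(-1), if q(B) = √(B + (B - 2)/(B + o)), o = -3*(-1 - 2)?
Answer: 6 - 3*I*√22 ≈ 6.0 - 14.071*I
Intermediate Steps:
o = 9 (o = -3*(-3) = 9)
q(B) = √(B + (-2 + B)/(9 + B)) (q(B) = √(B + (B - 2)/(B + 9)) = √(B + (-2 + B)/(9 + B)))
6 + ((P(-4) + 5)*(-3))*q(-1) = 6 + ((-1 + 5)*(-3))*√((-2 - 1 - (9 - 1))/(9 - 1)) = 6 + (4*(-3))*√((-2 - 1 - 1*8)/8) = 6 - 12*√2*√(-2 - 1 - 8)/4 = 6 - 12*I*√22/4 = 6 - 3*I*√22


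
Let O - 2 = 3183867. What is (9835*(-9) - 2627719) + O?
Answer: 467635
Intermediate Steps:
O = 3183869 (O = 2 + 3183867 = 3183869)
(9835*(-9) - 2627719) + O = (9835*(-9) - 2627719) + 3183869 = (-88515 - 2627719) + 3183869 = -2716234 + 3183869 = 467635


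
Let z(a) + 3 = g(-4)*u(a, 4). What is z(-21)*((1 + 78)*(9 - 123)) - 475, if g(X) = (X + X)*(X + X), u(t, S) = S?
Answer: -2278993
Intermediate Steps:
g(X) = 4*X² (g(X) = (2*X)*(2*X) = 4*X²)
z(a) = 253 (z(a) = -3 + (4*(-4)²)*4 = -3 + (4*16)*4 = -3 + 64*4 = -3 + 256 = 253)
z(-21)*((1 + 78)*(9 - 123)) - 475 = 253*((1 + 78)*(9 - 123)) - 475 = 253*(79*(-114)) - 475 = 253*(-9006) - 475 = -2278518 - 475 = -2278993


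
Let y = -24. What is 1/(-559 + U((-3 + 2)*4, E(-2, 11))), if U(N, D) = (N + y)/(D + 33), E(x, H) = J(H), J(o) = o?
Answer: -11/6156 ≈ -0.0017869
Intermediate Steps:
E(x, H) = H
U(N, D) = (-24 + N)/(33 + D) (U(N, D) = (N - 24)/(D + 33) = (-24 + N)/(33 + D))
1/(-559 + U((-3 + 2)*4, E(-2, 11))) = 1/(-559 + (-24 + (-3 + 2)*4)/(33 + 11)) = 1/(-559 + (-24 - 1*4)/44) = 1/(-559 + (-24 - 4)/44) = 1/(-559 + (1/44)*(-28)) = 1/(-559 - 7/11) = 1/(-6156/11) = -11/6156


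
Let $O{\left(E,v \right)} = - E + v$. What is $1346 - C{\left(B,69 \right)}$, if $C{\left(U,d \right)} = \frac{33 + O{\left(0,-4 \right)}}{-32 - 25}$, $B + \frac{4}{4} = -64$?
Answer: $\frac{76751}{57} \approx 1346.5$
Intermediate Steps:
$B = -65$ ($B = -1 - 64 = -65$)
$O{\left(E,v \right)} = v - E$
$C{\left(U,d \right)} = - \frac{29}{57}$ ($C{\left(U,d \right)} = \frac{33 - 4}{-32 - 25} = \frac{33 + \left(-4 + 0\right)}{-57} = \left(33 - 4\right) \left(- \frac{1}{57}\right) = 29 \left(- \frac{1}{57}\right) = - \frac{29}{57}$)
$1346 - C{\left(B,69 \right)} = 1346 - - \frac{29}{57} = 1346 + \frac{29}{57} = \frac{76751}{57}$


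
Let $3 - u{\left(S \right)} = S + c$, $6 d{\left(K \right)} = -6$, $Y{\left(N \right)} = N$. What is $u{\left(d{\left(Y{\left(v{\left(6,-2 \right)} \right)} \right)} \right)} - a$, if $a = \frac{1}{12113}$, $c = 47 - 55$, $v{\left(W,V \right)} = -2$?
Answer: $\frac{145355}{12113} \approx 12.0$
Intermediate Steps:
$d{\left(K \right)} = -1$ ($d{\left(K \right)} = \frac{1}{6} \left(-6\right) = -1$)
$c = -8$ ($c = 47 - 55 = -8$)
$a = \frac{1}{12113} \approx 8.2556 \cdot 10^{-5}$
$u{\left(S \right)} = 11 - S$ ($u{\left(S \right)} = 3 - \left(S - 8\right) = 3 - \left(-8 + S\right) = 11 - S$)
$u{\left(d{\left(Y{\left(v{\left(6,-2 \right)} \right)} \right)} \right)} - a = \left(11 - -1\right) - \frac{1}{12113} = \left(11 + 1\right) - \frac{1}{12113} = 12 - \frac{1}{12113} = \frac{145355}{12113}$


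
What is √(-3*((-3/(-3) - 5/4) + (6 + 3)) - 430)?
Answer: 5*I*√73/2 ≈ 21.36*I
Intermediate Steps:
√(-3*((-3/(-3) - 5/4) + (6 + 3)) - 430) = √(-3*((-3*(-⅓) - 5*¼) + 9) - 430) = √(-3*((1 - 5/4) + 9) - 430) = √(-3*(-¼ + 9) - 430) = √(-3*35/4 - 430) = √(-105/4 - 430) = √(-1825/4) = 5*I*√73/2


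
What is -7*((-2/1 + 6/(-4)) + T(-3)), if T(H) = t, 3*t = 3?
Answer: 35/2 ≈ 17.500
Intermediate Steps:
t = 1 (t = (1/3)*3 = 1)
T(H) = 1
-7*((-2/1 + 6/(-4)) + T(-3)) = -7*((-2/1 + 6/(-4)) + 1) = -7*((-2*1 + 6*(-1/4)) + 1) = -7*((-2 - 3/2) + 1) = -7*(-7/2 + 1) = -7*(-5/2) = 35/2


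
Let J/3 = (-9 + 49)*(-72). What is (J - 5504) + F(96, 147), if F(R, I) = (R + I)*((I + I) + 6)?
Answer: 58756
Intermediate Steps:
F(R, I) = (6 + 2*I)*(I + R) (F(R, I) = (I + R)*(2*I + 6) = (I + R)*(6 + 2*I) = (6 + 2*I)*(I + R))
J = -8640 (J = 3*((-9 + 49)*(-72)) = 3*(40*(-72)) = 3*(-2880) = -8640)
(J - 5504) + F(96, 147) = (-8640 - 5504) + (2*147² + 6*147 + 6*96 + 2*147*96) = -14144 + (2*21609 + 882 + 576 + 28224) = -14144 + (43218 + 882 + 576 + 28224) = -14144 + 72900 = 58756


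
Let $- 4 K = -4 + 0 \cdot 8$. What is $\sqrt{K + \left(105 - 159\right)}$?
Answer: $i \sqrt{53} \approx 7.2801 i$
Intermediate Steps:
$K = 1$ ($K = - \frac{-4 + 0 \cdot 8}{4} = - \frac{-4 + 0}{4} = \left(- \frac{1}{4}\right) \left(-4\right) = 1$)
$\sqrt{K + \left(105 - 159\right)} = \sqrt{1 + \left(105 - 159\right)} = \sqrt{1 - 54} = \sqrt{-53} = i \sqrt{53}$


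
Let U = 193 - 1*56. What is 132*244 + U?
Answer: 32345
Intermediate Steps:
U = 137 (U = 193 - 56 = 137)
132*244 + U = 132*244 + 137 = 32208 + 137 = 32345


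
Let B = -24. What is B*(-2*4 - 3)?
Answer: 264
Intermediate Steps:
B*(-2*4 - 3) = -24*(-2*4 - 3) = -24*(-8 - 3) = -24*(-11) = 264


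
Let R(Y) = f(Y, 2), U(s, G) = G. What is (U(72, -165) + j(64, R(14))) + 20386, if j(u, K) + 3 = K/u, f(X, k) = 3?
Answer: 1293955/64 ≈ 20218.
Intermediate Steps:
R(Y) = 3
j(u, K) = -3 + K/u
(U(72, -165) + j(64, R(14))) + 20386 = (-165 + (-3 + 3/64)) + 20386 = (-165 - 189/64) + 20386 = -10749/64 + 20386 = 1293955/64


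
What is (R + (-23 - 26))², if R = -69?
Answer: 13924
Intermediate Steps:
(R + (-23 - 26))² = (-69 + (-23 - 26))² = (-69 - 49)² = (-118)² = 13924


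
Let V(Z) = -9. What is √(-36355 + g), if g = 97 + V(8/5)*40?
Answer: I*√36618 ≈ 191.36*I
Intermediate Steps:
g = -263 (g = 97 - 9*40 = 97 - 360 = -263)
√(-36355 + g) = √(-36355 - 263) = √(-36618) = I*√36618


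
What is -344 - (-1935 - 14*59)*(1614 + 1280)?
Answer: 7989990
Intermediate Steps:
-344 - (-1935 - 14*59)*(1614 + 1280) = -344 - (-1935 - 826)*2894 = -344 - (-2761)*2894 = -344 - 1*(-7990334) = -344 + 7990334 = 7989990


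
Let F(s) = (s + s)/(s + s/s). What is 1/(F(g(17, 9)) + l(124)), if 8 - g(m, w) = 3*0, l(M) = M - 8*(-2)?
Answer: 9/1276 ≈ 0.0070533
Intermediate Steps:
l(M) = 16 + M (l(M) = M + 16 = 16 + M)
g(m, w) = 8 (g(m, w) = 8 - 3*0 = 8 - 1*0 = 8 + 0 = 8)
F(s) = 2*s/(1 + s) (F(s) = (2*s)/(s + 1) = (2*s)/(1 + s) = 2*s/(1 + s))
1/(F(g(17, 9)) + l(124)) = 1/(2*8/(1 + 8) + (16 + 124)) = 1/(2*8/9 + 140) = 1/(2*8*(⅑) + 140) = 1/(16/9 + 140) = 1/(1276/9) = 9/1276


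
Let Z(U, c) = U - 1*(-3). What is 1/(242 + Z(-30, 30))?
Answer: 1/215 ≈ 0.0046512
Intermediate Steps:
Z(U, c) = 3 + U (Z(U, c) = U + 3 = 3 + U)
1/(242 + Z(-30, 30)) = 1/(242 + (3 - 30)) = 1/(242 - 27) = 1/215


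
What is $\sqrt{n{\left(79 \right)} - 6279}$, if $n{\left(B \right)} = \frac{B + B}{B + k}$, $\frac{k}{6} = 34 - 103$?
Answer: $\frac{i \sqrt{704713705}}{335} \approx 79.243 i$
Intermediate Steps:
$k = -414$ ($k = 6 \left(34 - 103\right) = 6 \left(-69\right) = -414$)
$n{\left(B \right)} = \frac{2 B}{-414 + B}$ ($n{\left(B \right)} = \frac{B + B}{B - 414} = \frac{2 B}{-414 + B}$)
$\sqrt{n{\left(79 \right)} - 6279} = \sqrt{2 \cdot 79 \frac{1}{-414 + 79} - 6279} = \sqrt{2 \cdot 79 \frac{1}{-335} - 6279} = \sqrt{2 \cdot 79 \left(- \frac{1}{335}\right) - 6279} = \sqrt{- \frac{158}{335} - 6279} = \sqrt{- \frac{2103623}{335}} = \frac{i \sqrt{704713705}}{335}$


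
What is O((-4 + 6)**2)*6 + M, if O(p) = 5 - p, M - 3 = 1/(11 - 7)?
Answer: 37/4 ≈ 9.2500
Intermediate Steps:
M = 13/4 (M = 3 + 1/(11 - 7) = 3 + 1/4 = 13/4 ≈ 3.2500)
O((-4 + 6)**2)*6 + M = (5 - (-4 + 6)**2)*6 + 13/4 = (5 - 1*2**2)*6 + 13/4 = (5 - 1*4)*6 + 13/4 = (5 - 4)*6 + 13/4 = 1*6 + 13/4 = 6 + 13/4 = 37/4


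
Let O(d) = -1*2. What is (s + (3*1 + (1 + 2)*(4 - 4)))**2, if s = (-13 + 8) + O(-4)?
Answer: 16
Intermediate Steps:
O(d) = -2
s = -7 (s = (-13 + 8) - 2 = -5 - 2 = -7)
(s + (3*1 + (1 + 2)*(4 - 4)))**2 = (-7 + (3*1 + (1 + 2)*(4 - 4)))**2 = (-7 + (3 + 3*0))**2 = (-7 + (3 + 0))**2 = (-7 + 3)**2 = (-4)**2 = 16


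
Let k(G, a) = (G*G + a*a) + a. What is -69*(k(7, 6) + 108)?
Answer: -13731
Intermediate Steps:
k(G, a) = a + G**2 + a**2 (k(G, a) = (G**2 + a**2) + a = a + G**2 + a**2)
-69*(k(7, 6) + 108) = -69*((6 + 7**2 + 6**2) + 108) = -69*((6 + 49 + 36) + 108) = -69*(91 + 108) = -69*199 = -13731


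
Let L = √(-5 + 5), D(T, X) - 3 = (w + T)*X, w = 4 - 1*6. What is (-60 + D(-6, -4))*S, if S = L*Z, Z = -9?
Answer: 0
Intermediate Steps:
w = -2 (w = 4 - 6 = -2)
D(T, X) = 3 + X*(-2 + T) (D(T, X) = 3 + (-2 + T)*X = 3 + X*(-2 + T))
L = 0 (L = √0 = 0)
S = 0 (S = 0*(-9) = 0)
(-60 + D(-6, -4))*S = (-60 + (3 - 2*(-4) - 6*(-4)))*0 = (-60 + (3 + 8 + 24))*0 = (-60 + 35)*0 = -25*0 = 0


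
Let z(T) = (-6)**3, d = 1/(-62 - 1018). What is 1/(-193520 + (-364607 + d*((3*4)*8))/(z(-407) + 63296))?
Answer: -2838600/549342279319 ≈ -5.1673e-6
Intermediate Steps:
d = -1/1080 (d = 1/(-1080) = -1/1080 ≈ -0.00092593)
z(T) = -216
1/(-193520 + (-364607 + d*((3*4)*8))/(z(-407) + 63296)) = 1/(-193520 + (-364607 - 3*4*8/1080)/(-216 + 63296)) = 1/(-193520 + (-364607 - 8/90)/63080) = 1/(-193520 + (-364607 - 1/1080*96)*(1/63080)) = 1/(-193520 + (-364607 - 4/45)*(1/63080)) = 1/(-193520 - 16407319/45*1/63080) = 1/(-193520 - 16407319/2838600) = 1/(-549342279319/2838600) = -2838600/549342279319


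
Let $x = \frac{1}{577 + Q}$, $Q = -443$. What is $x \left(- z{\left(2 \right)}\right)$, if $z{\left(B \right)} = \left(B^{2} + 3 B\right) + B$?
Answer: $- \frac{6}{67} \approx -0.089552$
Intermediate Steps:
$z{\left(B \right)} = B^{2} + 4 B$
$x = \frac{1}{134}$ ($x = \frac{1}{577 - 443} = \frac{1}{134} \approx 0.0074627$)
$x \left(- z{\left(2 \right)}\right) = \frac{\left(-1\right) 2 \left(4 + 2\right)}{134} = \frac{\left(-1\right) 2 \cdot 6}{134} = \frac{\left(-1\right) 12}{134} = \frac{1}{134} \left(-12\right) = - \frac{6}{67}$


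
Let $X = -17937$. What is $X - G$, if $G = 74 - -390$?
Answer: $-18401$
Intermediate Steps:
$G = 464$ ($G = 74 + 390 = 464$)
$X - G = -17937 - 464 = -18401$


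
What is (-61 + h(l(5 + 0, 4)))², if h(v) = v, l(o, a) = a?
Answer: 3249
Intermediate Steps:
(-61 + h(l(5 + 0, 4)))² = (-61 + 4)² = (-57)² = 3249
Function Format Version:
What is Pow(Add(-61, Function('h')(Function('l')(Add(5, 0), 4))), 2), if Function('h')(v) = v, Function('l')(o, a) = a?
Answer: 3249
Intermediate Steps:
Pow(Add(-61, Function('h')(Function('l')(Add(5, 0), 4))), 2) = Pow(Add(-61, 4), 2) = Pow(-57, 2) = 3249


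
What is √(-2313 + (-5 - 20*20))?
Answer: 3*I*√302 ≈ 52.134*I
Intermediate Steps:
√(-2313 + (-5 - 20*20)) = √(-2313 + (-5 - 400)) = √(-2313 - 405) = √(-2718) = 3*I*√302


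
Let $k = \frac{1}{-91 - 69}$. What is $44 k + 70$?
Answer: $\frac{2789}{40} \approx 69.725$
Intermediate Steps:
$k = - \frac{1}{160}$ ($k = \frac{1}{-160} = - \frac{1}{160} \approx -0.00625$)
$44 k + 70 = 44 \left(- \frac{1}{160}\right) + 70 = - \frac{11}{40} + 70 = \frac{2789}{40}$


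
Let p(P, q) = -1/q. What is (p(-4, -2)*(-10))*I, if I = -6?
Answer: 30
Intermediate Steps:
(p(-4, -2)*(-10))*I = (-1/(-2)*(-10))*(-6) = (-1*(-1/2)*(-10))*(-6) = ((1/2)*(-10))*(-6) = -5*(-6) = 30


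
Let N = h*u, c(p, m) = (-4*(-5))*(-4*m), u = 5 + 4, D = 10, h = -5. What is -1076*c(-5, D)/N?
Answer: -172160/9 ≈ -19129.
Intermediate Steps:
u = 9
c(p, m) = -80*m (c(p, m) = 20*(-4*m) = -80*m)
N = -45 (N = -5*9 = -45)
-1076*c(-5, D)/N = -1076*(-80*10)/(-45) = -(-860800)*(-1)/45 = -1076*160/9 = -172160/9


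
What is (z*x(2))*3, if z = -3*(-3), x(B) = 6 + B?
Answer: 216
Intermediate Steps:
z = 9
(z*x(2))*3 = (9*(6 + 2))*3 = (9*8)*3 = 72*3 = 216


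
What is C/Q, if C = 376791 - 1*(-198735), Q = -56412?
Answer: -95921/9402 ≈ -10.202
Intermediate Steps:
C = 575526 (C = 376791 + 198735 = 575526)
C/Q = 575526/(-56412) = 575526*(-1/56412) = -95921/9402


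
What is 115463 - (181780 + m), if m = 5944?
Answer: -72261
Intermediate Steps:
115463 - (181780 + m) = 115463 - (181780 + 5944) = 115463 - 1*187724 = 115463 - 187724 = -72261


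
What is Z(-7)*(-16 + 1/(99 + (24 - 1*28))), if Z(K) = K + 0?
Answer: 10633/95 ≈ 111.93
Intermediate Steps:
Z(K) = K
Z(-7)*(-16 + 1/(99 + (24 - 1*28))) = -7*(-16 + 1/(99 + (24 - 1*28))) = -7*(-16 + 1/(99 + (24 - 28))) = -7*(-16 + 1/(99 - 4)) = -7*(-16 + 1/95) = -7*(-1519/95) = 10633/95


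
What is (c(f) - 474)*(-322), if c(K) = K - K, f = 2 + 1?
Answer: 152628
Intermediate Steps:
f = 3
c(K) = 0
(c(f) - 474)*(-322) = (0 - 474)*(-322) = -474*(-322) = 152628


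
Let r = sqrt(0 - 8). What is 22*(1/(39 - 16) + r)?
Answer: 22/23 + 44*I*sqrt(2) ≈ 0.95652 + 62.225*I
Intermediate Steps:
r = 2*I*sqrt(2) (r = sqrt(-8) = 2*I*sqrt(2) ≈ 2.8284*I)
22*(1/(39 - 16) + r) = 22*(1/(39 - 16) + 2*I*sqrt(2)) = 22*(1/23 + 2*I*sqrt(2)) = 22/23 + 44*I*sqrt(2)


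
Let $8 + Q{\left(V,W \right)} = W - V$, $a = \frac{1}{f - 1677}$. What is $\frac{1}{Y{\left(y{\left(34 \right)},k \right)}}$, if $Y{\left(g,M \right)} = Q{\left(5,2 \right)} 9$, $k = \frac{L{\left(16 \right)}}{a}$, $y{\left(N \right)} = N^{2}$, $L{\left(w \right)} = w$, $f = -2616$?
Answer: $- \frac{1}{99} \approx -0.010101$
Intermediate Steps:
$a = - \frac{1}{4293}$ ($a = \frac{1}{-2616 - 1677} = \frac{1}{-4293} = - \frac{1}{4293} \approx -0.00023294$)
$k = -68688$ ($k = \frac{16}{- \frac{1}{4293}} = 16 \left(-4293\right) = -68688$)
$Q{\left(V,W \right)} = -8 + W - V$ ($Q{\left(V,W \right)} = -8 - \left(V - W\right) = -8 + W - V$)
$Y{\left(g,M \right)} = -99$ ($Y{\left(g,M \right)} = \left(-8 + 2 - 5\right) 9 = \left(-11\right) 9 = -99$)
$\frac{1}{Y{\left(y{\left(34 \right)},k \right)}} = \frac{1}{-99} = - \frac{1}{99}$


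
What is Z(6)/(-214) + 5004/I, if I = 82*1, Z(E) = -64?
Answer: 269026/4387 ≈ 61.323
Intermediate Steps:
I = 82
Z(6)/(-214) + 5004/I = -64/(-214) + 5004/82 = -64*(-1/214) + 5004*(1/82) = 32/107 + 2502/41 = 269026/4387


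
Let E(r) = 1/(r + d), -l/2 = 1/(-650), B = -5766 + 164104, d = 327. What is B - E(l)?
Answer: 16827528963/106276 ≈ 1.5834e+5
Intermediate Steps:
B = 158338
l = 1/325 (l = -2/(-650) = -2*(-1/650) = 1/325 ≈ 0.0030769)
E(r) = 1/(327 + r) (E(r) = 1/(r + 327) = 1/(327 + r))
B - E(l) = 158338 - 1/(327 + 1/325) = 158338 - 1/106276/325 = 158338 - 1*325/106276 = 158338 - 325/106276 = 16827528963/106276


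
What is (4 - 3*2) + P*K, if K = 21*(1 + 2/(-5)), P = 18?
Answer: 1124/5 ≈ 224.80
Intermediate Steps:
K = 63/5 (K = 21*(1 + 2*(-⅕)) = 21*(1 - ⅖) = 21*(⅗) = 63/5 ≈ 12.600)
(4 - 3*2) + P*K = (4 - 3*2) + 18*(63/5) = (4 - 6) + 1134/5 = -2 + 1134/5 = 1124/5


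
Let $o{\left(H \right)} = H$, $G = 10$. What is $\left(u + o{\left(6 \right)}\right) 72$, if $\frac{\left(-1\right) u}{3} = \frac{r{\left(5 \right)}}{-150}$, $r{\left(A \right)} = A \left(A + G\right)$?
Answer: $540$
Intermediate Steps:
$r{\left(A \right)} = A \left(10 + A\right)$ ($r{\left(A \right)} = A \left(A + 10\right) = A \left(10 + A\right)$)
$u = \frac{3}{2}$ ($u = - 3 \frac{5 \left(10 + 5\right)}{-150} = - 3 \cdot 5 \cdot 15 \left(- \frac{1}{150}\right) = - 3 \cdot 75 \left(- \frac{1}{150}\right) = \left(-3\right) \left(- \frac{1}{2}\right) = \frac{3}{2} \approx 1.5$)
$\left(u + o{\left(6 \right)}\right) 72 = \left(\frac{3}{2} + 6\right) 72 = \frac{15}{2} \cdot 72 = 540$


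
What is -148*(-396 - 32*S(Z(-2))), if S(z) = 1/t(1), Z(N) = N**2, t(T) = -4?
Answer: 57424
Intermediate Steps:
S(z) = -1/4 (S(z) = 1/(-4) = -1/4)
-148*(-396 - 32*S(Z(-2))) = -148*(-396 - 32*(-1/4)) = -148*(-396 + 8) = -148*(-388) = 57424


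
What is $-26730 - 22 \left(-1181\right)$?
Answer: $-748$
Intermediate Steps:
$-26730 - 22 \left(-1181\right) = -26730 - -25982 = -26730 + 25982 = -748$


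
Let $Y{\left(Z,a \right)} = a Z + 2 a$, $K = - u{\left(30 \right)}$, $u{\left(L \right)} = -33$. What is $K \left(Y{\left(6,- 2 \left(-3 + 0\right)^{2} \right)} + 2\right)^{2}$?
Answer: $665412$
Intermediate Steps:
$K = 33$ ($K = \left(-1\right) \left(-33\right) = 33$)
$Y{\left(Z,a \right)} = 2 a + Z a$ ($Y{\left(Z,a \right)} = Z a + 2 a = 2 a + Z a$)
$K \left(Y{\left(6,- 2 \left(-3 + 0\right)^{2} \right)} + 2\right)^{2} = 33 \left(- 2 \left(-3 + 0\right)^{2} \left(2 + 6\right) + 2\right)^{2} = 33 \left(- 2 \left(-3\right)^{2} \cdot 8 + 2\right)^{2} = 33 \left(\left(-2\right) 9 \cdot 8 + 2\right)^{2} = 33 \left(\left(-18\right) 8 + 2\right)^{2} = 33 \left(-144 + 2\right)^{2} = 33 \left(-142\right)^{2} = 33 \cdot 20164 = 665412$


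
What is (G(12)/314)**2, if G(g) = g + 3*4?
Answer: 144/24649 ≈ 0.0058420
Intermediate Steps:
G(g) = 12 + g (G(g) = g + 12 = 12 + g)
(G(12)/314)**2 = ((12 + 12)/314)**2 = (24*(1/314))**2 = (12/157)**2 = 144/24649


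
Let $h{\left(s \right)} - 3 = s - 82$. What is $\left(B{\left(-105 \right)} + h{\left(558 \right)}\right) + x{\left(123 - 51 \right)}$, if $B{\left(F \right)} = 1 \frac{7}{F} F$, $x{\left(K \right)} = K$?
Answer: $558$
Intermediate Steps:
$h{\left(s \right)} = -79 + s$ ($h{\left(s \right)} = 3 + \left(s - 82\right) = 3 + \left(-82 + s\right) = -79 + s$)
$B{\left(F \right)} = 7$ ($B{\left(F \right)} = \frac{7}{F} F = 7$)
$\left(B{\left(-105 \right)} + h{\left(558 \right)}\right) + x{\left(123 - 51 \right)} = \left(7 + \left(-79 + 558\right)\right) + \left(123 - 51\right) = \left(7 + 479\right) + \left(123 - 51\right) = 486 + 72 = 558$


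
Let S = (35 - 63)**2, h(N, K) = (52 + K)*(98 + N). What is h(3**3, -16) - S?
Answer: 3716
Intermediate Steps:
S = 784 (S = (-28)**2 = 784)
h(3**3, -16) - S = (5096 + 52*3**3 + 98*(-16) - 16*3**3) - 1*784 = (5096 + 52*27 - 1568 - 16*27) - 784 = (5096 + 1404 - 1568 - 432) - 784 = 4500 - 784 = 3716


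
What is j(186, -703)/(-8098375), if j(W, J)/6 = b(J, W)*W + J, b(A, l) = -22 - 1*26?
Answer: 57786/8098375 ≈ 0.0071355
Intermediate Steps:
b(A, l) = -48 (b(A, l) = -22 - 26 = -48)
j(W, J) = -288*W + 6*J (j(W, J) = 6*(-48*W + J) = 6*(J - 48*W) = -288*W + 6*J)
j(186, -703)/(-8098375) = (-288*186 + 6*(-703))/(-8098375) = (-53568 - 4218)*(-1/8098375) = -57786*(-1/8098375) = 57786/8098375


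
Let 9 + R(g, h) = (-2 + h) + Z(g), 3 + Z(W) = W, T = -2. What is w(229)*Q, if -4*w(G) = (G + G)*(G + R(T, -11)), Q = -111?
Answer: 2567319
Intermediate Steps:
Z(W) = -3 + W
R(g, h) = -14 + g + h (R(g, h) = -9 + ((-2 + h) + (-3 + g)) = -9 + (-5 + g + h) = -14 + g + h)
w(G) = -G*(-27 + G)/2 (w(G) = -(G + G)*(G + (-14 - 2 - 11))/4 = -2*G*(G - 27)/4 = -2*G*(-27 + G)/4 = -G*(-27 + G)/2)
w(229)*Q = ((½)*229*(27 - 1*229))*(-111) = ((½)*229*(27 - 229))*(-111) = ((½)*229*(-202))*(-111) = -23129*(-111) = 2567319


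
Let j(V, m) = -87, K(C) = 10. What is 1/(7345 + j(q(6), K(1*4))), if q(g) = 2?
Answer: 1/7258 ≈ 0.00013778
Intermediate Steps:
1/(7345 + j(q(6), K(1*4))) = 1/(7345 - 87) = 1/7258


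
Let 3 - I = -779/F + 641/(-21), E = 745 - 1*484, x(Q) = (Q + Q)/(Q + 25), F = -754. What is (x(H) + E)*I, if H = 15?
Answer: 179545493/21112 ≈ 8504.4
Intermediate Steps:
x(Q) = 2*Q/(25 + Q) (x(Q) = (2*Q)/(25 + Q) = 2*Q/(25 + Q))
E = 261 (E = 745 - 484 = 261)
I = 514457/15834 (I = 3 - (-779/(-754) + 641/(-21)) = 3 - (-779*(-1/754) + 641*(-1/21)) = 3 - (779/754 - 641/21) = 3 - 1*(-466955/15834) = 3 + 466955/15834 = 514457/15834 ≈ 32.491)
(x(H) + E)*I = (2*15/(25 + 15) + 261)*(514457/15834) = (2*15/40 + 261)*(514457/15834) = (2*15*(1/40) + 261)*(514457/15834) = (¾ + 261)*(514457/15834) = (1047/4)*(514457/15834) = 179545493/21112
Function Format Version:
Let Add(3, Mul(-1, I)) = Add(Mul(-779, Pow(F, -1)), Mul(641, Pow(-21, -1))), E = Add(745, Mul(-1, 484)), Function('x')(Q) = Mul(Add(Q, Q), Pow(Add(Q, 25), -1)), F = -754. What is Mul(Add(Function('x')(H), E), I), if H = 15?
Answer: Rational(179545493, 21112) ≈ 8504.4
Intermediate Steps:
Function('x')(Q) = Mul(2, Q, Pow(Add(25, Q), -1)) (Function('x')(Q) = Mul(Mul(2, Q), Pow(Add(25, Q), -1)) = Mul(2, Q, Pow(Add(25, Q), -1)))
E = 261 (E = Add(745, -484) = 261)
I = Rational(514457, 15834) (I = Add(3, Mul(-1, Add(Mul(-779, Pow(-754, -1)), Mul(641, Pow(-21, -1))))) = Add(3, Mul(-1, Add(Mul(-779, Rational(-1, 754)), Mul(641, Rational(-1, 21))))) = Add(3, Mul(-1, Add(Rational(779, 754), Rational(-641, 21)))) = Add(3, Mul(-1, Rational(-466955, 15834))) = Add(3, Rational(466955, 15834)) = Rational(514457, 15834) ≈ 32.491)
Mul(Add(Function('x')(H), E), I) = Mul(Add(Mul(2, 15, Pow(Add(25, 15), -1)), 261), Rational(514457, 15834)) = Mul(Add(Mul(2, 15, Pow(40, -1)), 261), Rational(514457, 15834)) = Mul(Add(Mul(2, 15, Rational(1, 40)), 261), Rational(514457, 15834)) = Mul(Add(Rational(3, 4), 261), Rational(514457, 15834)) = Mul(Rational(1047, 4), Rational(514457, 15834)) = Rational(179545493, 21112)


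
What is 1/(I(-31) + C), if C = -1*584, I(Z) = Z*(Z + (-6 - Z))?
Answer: -1/398 ≈ -0.0025126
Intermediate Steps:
I(Z) = -6*Z (I(Z) = Z*(-6) = -6*Z)
C = -584
1/(I(-31) + C) = 1/(-6*(-31) - 584) = 1/(186 - 584) = 1/(-398) = -1/398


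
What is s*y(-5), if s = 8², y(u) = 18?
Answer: 1152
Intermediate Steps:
s = 64
s*y(-5) = 64*18 = 1152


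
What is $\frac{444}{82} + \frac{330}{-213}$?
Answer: $\frac{11252}{2911} \approx 3.8653$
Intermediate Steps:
$\frac{444}{82} + \frac{330}{-213} = 444 \cdot \frac{1}{82} + 330 \left(- \frac{1}{213}\right) = \frac{222}{41} - \frac{110}{71} = \frac{11252}{2911}$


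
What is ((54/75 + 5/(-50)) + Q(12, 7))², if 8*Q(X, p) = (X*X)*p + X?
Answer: 10259209/625 ≈ 16415.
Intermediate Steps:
Q(X, p) = X/8 + p*X²/8 (Q(X, p) = ((X*X)*p + X)/8 = (X²*p + X)/8 = (p*X² + X)/8 = (X + p*X²)/8 = X/8 + p*X²/8)
((54/75 + 5/(-50)) + Q(12, 7))² = ((54/75 + 5/(-50)) + (⅛)*12*(1 + 12*7))² = ((54*(1/75) + 5*(-1/50)) + (⅛)*12*(1 + 84))² = ((18/25 - ⅒) + (⅛)*12*85)² = (31/50 + 255/2)² = (3203/25)² = 10259209/625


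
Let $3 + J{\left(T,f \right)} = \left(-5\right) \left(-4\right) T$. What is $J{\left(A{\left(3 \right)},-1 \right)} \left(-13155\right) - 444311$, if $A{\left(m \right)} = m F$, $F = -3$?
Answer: $1963054$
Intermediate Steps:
$A{\left(m \right)} = - 3 m$ ($A{\left(m \right)} = m \left(-3\right) = - 3 m$)
$J{\left(T,f \right)} = -3 + 20 T$ ($J{\left(T,f \right)} = -3 + \left(-5\right) \left(-4\right) T = -3 + 20 T$)
$J{\left(A{\left(3 \right)},-1 \right)} \left(-13155\right) - 444311 = \left(-3 + 20 \left(\left(-3\right) 3\right)\right) \left(-13155\right) - 444311 = \left(-3 + 20 \left(-9\right)\right) \left(-13155\right) - 444311 = \left(-3 - 180\right) \left(-13155\right) - 444311 = \left(-183\right) \left(-13155\right) - 444311 = 2407365 - 444311 = 1963054$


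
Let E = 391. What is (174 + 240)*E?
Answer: 161874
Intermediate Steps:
(174 + 240)*E = (174 + 240)*391 = 414*391 = 161874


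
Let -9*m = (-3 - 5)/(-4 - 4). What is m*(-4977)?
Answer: 553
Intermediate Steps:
m = -⅑ (m = -(-3 - 5)/(9*(-4 - 4)) = -(-8)/(9*(-8)) = -(-8)*(-1)/(9*8) = -⅑*1 = -⅑ ≈ -0.11111)
m*(-4977) = -⅑*(-4977) = 553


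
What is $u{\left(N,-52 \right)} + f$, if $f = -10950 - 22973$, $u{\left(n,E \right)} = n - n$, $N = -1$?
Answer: $-33923$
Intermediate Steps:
$u{\left(n,E \right)} = 0$
$f = -33923$ ($f = -10950 - 22973 = -33923$)
$u{\left(N,-52 \right)} + f = 0 - 33923 = -33923$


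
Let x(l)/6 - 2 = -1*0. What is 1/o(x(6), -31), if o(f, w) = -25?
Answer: -1/25 ≈ -0.040000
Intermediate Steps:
x(l) = 12 (x(l) = 12 + 6*(-1*0) = 12 + 6*0 = 12 + 0 = 12)
1/o(x(6), -31) = 1/(-25) = -1/25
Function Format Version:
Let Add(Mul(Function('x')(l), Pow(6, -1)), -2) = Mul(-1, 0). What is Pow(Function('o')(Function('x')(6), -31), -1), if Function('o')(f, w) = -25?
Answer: Rational(-1, 25) ≈ -0.040000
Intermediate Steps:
Function('x')(l) = 12 (Function('x')(l) = Add(12, Mul(6, Mul(-1, 0))) = Add(12, Mul(6, 0)) = Add(12, 0) = 12)
Pow(Function('o')(Function('x')(6), -31), -1) = Pow(-25, -1) = Rational(-1, 25)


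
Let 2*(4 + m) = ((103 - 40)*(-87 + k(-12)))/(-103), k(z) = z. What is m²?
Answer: 29300569/42436 ≈ 690.46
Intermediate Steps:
m = 5413/206 (m = -4 + (((103 - 40)*(-87 - 12))/(-103))/2 = -4 + ((63*(-99))*(-1/103))/2 = -4 + (-6237*(-1/103))/2 = -4 + (½)*(6237/103) = -4 + 6237/206 = 5413/206 ≈ 26.277)
m² = (5413/206)² = 29300569/42436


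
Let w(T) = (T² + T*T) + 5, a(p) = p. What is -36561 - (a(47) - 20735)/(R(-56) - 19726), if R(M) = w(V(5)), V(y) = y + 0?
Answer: -239737373/6557 ≈ -36562.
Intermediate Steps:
V(y) = y
w(T) = 5 + 2*T² (w(T) = (T² + T²) + 5 = 2*T² + 5 = 5 + 2*T²)
R(M) = 55 (R(M) = 5 + 2*5² = 5 + 2*25 = 5 + 50 = 55)
-36561 - (a(47) - 20735)/(R(-56) - 19726) = -36561 - (47 - 20735)/(55 - 19726) = -36561 - (-20688)/(-19671) = -36561 - (-20688)*(-1)/19671 = -36561 - 1*6896/6557 = -36561 - 6896/6557 = -239737373/6557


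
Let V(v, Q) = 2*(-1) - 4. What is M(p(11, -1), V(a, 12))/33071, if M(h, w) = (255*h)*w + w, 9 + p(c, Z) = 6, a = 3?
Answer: 4584/33071 ≈ 0.13861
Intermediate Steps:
p(c, Z) = -3 (p(c, Z) = -9 + 6 = -3)
V(v, Q) = -6 (V(v, Q) = -2 - 4 = -6)
M(h, w) = w + 255*h*w (M(h, w) = 255*h*w + w = w + 255*h*w)
M(p(11, -1), V(a, 12))/33071 = -6*(1 + 255*(-3))/33071 = -6*(1 - 765)*(1/33071) = -6*(-764)*(1/33071) = 4584*(1/33071) = 4584/33071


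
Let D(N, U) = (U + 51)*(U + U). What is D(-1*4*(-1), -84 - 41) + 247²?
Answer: 79509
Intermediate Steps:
D(N, U) = 2*U*(51 + U) (D(N, U) = (51 + U)*(2*U) = 2*U*(51 + U))
D(-1*4*(-1), -84 - 41) + 247² = 2*(-84 - 41)*(51 + (-84 - 41)) + 247² = 2*(-125)*(51 - 125) + 61009 = 2*(-125)*(-74) + 61009 = 18500 + 61009 = 79509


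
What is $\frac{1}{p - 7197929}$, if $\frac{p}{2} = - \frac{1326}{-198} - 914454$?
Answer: $- \frac{33}{297885179} \approx -1.1078 \cdot 10^{-7}$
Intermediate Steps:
$p = - \frac{60353522}{33}$ ($p = 2 \left(- \frac{1326}{-198} - 914454\right) = 2 \left(\left(-1326\right) \left(- \frac{1}{198}\right) - 914454\right) = 2 \left(\frac{221}{33} - 914454\right) = 2 \left(- \frac{30176761}{33}\right) = - \frac{60353522}{33} \approx -1.8289 \cdot 10^{6}$)
$\frac{1}{p - 7197929} = \frac{1}{- \frac{60353522}{33} - 7197929} = \frac{1}{- \frac{297885179}{33}} = - \frac{33}{297885179}$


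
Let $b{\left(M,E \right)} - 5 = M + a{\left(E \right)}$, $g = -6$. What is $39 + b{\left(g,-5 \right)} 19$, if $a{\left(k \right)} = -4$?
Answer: $-56$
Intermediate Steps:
$b{\left(M,E \right)} = 1 + M$ ($b{\left(M,E \right)} = 5 + \left(M - 4\right) = 5 + \left(-4 + M\right) = 1 + M$)
$39 + b{\left(g,-5 \right)} 19 = 39 + \left(1 - 6\right) 19 = 39 - 95 = -56$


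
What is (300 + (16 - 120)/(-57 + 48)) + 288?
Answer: 5396/9 ≈ 599.56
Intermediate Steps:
(300 + (16 - 120)/(-57 + 48)) + 288 = (300 - 104/(-9)) + 288 = (300 - 104*(-1/9)) + 288 = (300 + 104/9) + 288 = 2804/9 + 288 = 5396/9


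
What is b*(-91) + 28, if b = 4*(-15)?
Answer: 5488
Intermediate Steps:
b = -60
b*(-91) + 28 = -60*(-91) + 28 = 5460 + 28 = 5488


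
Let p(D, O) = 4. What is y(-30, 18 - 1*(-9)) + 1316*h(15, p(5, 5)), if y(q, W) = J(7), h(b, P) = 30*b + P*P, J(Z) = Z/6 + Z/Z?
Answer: 3679549/6 ≈ 6.1326e+5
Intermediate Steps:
J(Z) = 1 + Z/6 (J(Z) = Z*(1/6) + 1 = Z/6 + 1 = 1 + Z/6)
h(b, P) = P**2 + 30*b (h(b, P) = 30*b + P**2 = P**2 + 30*b)
y(q, W) = 13/6 (y(q, W) = 1 + (1/6)*7 = 1 + 7/6 = 13/6)
y(-30, 18 - 1*(-9)) + 1316*h(15, p(5, 5)) = 13/6 + 1316*(4**2 + 30*15) = 13/6 + 1316*(16 + 450) = 13/6 + 1316*466 = 13/6 + 613256 = 3679549/6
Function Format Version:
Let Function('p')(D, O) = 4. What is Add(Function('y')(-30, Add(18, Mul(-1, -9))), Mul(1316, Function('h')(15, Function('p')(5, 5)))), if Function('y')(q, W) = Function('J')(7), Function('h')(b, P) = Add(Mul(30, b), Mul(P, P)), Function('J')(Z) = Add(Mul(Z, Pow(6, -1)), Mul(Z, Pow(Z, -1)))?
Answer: Rational(3679549, 6) ≈ 6.1326e+5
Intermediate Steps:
Function('J')(Z) = Add(1, Mul(Rational(1, 6), Z)) (Function('J')(Z) = Add(Mul(Z, Rational(1, 6)), 1) = Add(Mul(Rational(1, 6), Z), 1) = Add(1, Mul(Rational(1, 6), Z)))
Function('h')(b, P) = Add(Pow(P, 2), Mul(30, b)) (Function('h')(b, P) = Add(Mul(30, b), Pow(P, 2)) = Add(Pow(P, 2), Mul(30, b)))
Function('y')(q, W) = Rational(13, 6) (Function('y')(q, W) = Add(1, Mul(Rational(1, 6), 7)) = Add(1, Rational(7, 6)) = Rational(13, 6))
Add(Function('y')(-30, Add(18, Mul(-1, -9))), Mul(1316, Function('h')(15, Function('p')(5, 5)))) = Add(Rational(13, 6), Mul(1316, Add(Pow(4, 2), Mul(30, 15)))) = Add(Rational(13, 6), Mul(1316, Add(16, 450))) = Add(Rational(13, 6), Mul(1316, 466)) = Add(Rational(13, 6), 613256) = Rational(3679549, 6)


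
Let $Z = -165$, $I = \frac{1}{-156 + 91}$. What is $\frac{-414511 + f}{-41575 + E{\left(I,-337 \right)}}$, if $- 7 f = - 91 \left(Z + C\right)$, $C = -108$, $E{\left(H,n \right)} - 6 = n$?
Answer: $\frac{209030}{20953} \approx 9.9761$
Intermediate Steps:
$I = - \frac{1}{65}$ ($I = \frac{1}{-65} = - \frac{1}{65} \approx -0.015385$)
$E{\left(H,n \right)} = 6 + n$
$f = -3549$ ($f = - \frac{\left(-91\right) \left(-165 - 108\right)}{7} = - \frac{\left(-91\right) \left(-273\right)}{7} = \left(- \frac{1}{7}\right) 24843 = -3549$)
$\frac{-414511 + f}{-41575 + E{\left(I,-337 \right)}} = \frac{-414511 - 3549}{-41575 + \left(6 - 337\right)} = - \frac{418060}{-41575 - 331} = - \frac{418060}{-41906} = \left(-418060\right) \left(- \frac{1}{41906}\right) = \frac{209030}{20953}$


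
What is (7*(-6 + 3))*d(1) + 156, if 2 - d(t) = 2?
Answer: 156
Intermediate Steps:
d(t) = 0 (d(t) = 2 - 1*2 = 2 - 2 = 0)
(7*(-6 + 3))*d(1) + 156 = (7*(-6 + 3))*0 + 156 = (7*(-3))*0 + 156 = -21*0 + 156 = 0 + 156 = 156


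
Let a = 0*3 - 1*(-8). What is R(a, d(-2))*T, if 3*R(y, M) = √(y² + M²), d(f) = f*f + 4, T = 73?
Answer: 584*√2/3 ≈ 275.30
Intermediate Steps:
a = 8 (a = 0 + 8 = 8)
d(f) = 4 + f² (d(f) = f² + 4 = 4 + f²)
R(y, M) = √(M² + y²)/3 (R(y, M) = √(y² + M²)/3 = √(M² + y²)/3)
R(a, d(-2))*T = (√((4 + (-2)²)² + 8²)/3)*73 = (√((4 + 4)² + 64)/3)*73 = (√(8² + 64)/3)*73 = (√(64 + 64)/3)*73 = (√128/3)*73 = ((8*√2)/3)*73 = (8*√2/3)*73 = 584*√2/3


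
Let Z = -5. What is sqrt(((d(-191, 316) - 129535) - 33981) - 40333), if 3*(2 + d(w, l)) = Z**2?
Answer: 2*I*sqrt(458646)/3 ≈ 451.49*I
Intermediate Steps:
d(w, l) = 19/3 (d(w, l) = -2 + (1/3)*(-5)**2 = -2 + (1/3)*25 = -2 + 25/3 = 19/3)
sqrt(((d(-191, 316) - 129535) - 33981) - 40333) = sqrt(((19/3 - 129535) - 33981) - 40333) = sqrt((-388586/3 - 33981) - 40333) = sqrt(-490529/3 - 40333) = sqrt(-611528/3) = 2*I*sqrt(458646)/3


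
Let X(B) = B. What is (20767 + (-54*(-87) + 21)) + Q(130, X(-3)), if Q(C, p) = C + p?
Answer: 25613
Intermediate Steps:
(20767 + (-54*(-87) + 21)) + Q(130, X(-3)) = (20767 + (-54*(-87) + 21)) + (130 - 3) = (20767 + (4698 + 21)) + 127 = (20767 + 4719) + 127 = 25486 + 127 = 25613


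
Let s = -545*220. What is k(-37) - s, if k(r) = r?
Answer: 119863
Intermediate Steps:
s = -119900
k(-37) - s = -37 - 1*(-119900) = -37 + 119900 = 119863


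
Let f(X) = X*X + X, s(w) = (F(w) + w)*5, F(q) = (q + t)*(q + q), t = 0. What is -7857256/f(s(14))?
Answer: -3928628/2061465 ≈ -1.9057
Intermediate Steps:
F(q) = 2*q**2 (F(q) = (q + 0)*(q + q) = q*(2*q) = 2*q**2)
s(w) = 5*w + 10*w**2 (s(w) = (2*w**2 + w)*5 = (w + 2*w**2)*5 = 5*w + 10*w**2)
f(X) = X + X**2 (f(X) = X**2 + X = X + X**2)
-7857256/f(s(14)) = -7857256*1/(70*(1 + 2*14)*(1 + 5*14*(1 + 2*14))) = -7857256*1/(70*(1 + 28)*(1 + 5*14*(1 + 28))) = -7857256*1/(2030*(1 + 5*14*29)) = -7857256*1/(2030*(1 + 2030)) = -7857256/(2030*2031) = -7857256/4122930 = -7857256*1/4122930 = -3928628/2061465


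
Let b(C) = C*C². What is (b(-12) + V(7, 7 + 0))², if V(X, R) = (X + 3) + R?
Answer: 2927521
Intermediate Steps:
b(C) = C³
V(X, R) = 3 + R + X (V(X, R) = (3 + X) + R = 3 + R + X)
(b(-12) + V(7, 7 + 0))² = ((-12)³ + (3 + (7 + 0) + 7))² = (-1728 + (3 + 7 + 7))² = (-1728 + 17)² = (-1711)² = 2927521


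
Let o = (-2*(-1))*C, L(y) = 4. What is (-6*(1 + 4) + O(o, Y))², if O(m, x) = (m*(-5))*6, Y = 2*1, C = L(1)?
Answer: 72900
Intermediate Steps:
C = 4
Y = 2
o = 8 (o = -2*(-1)*4 = 2*4 = 8)
O(m, x) = -30*m (O(m, x) = -5*m*6 = -30*m)
(-6*(1 + 4) + O(o, Y))² = (-6*(1 + 4) - 30*8)² = (-6*5 - 240)² = (-30 - 240)² = (-270)² = 72900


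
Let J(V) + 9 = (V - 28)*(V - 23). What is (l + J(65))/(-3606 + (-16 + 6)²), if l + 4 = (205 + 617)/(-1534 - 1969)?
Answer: -5397301/12281518 ≈ -0.43947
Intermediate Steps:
l = -14834/3503 (l = -4 + (205 + 617)/(-1534 - 1969) = -4 + 822/(-3503) = -4 + 822*(-1/3503) = -4 - 822/3503 = -14834/3503 ≈ -4.2347)
J(V) = -9 + (-28 + V)*(-23 + V) (J(V) = -9 + (V - 28)*(V - 23) = -9 + (-28 + V)*(-23 + V))
(l + J(65))/(-3606 + (-16 + 6)²) = (-14834/3503 + (635 + 65² - 51*65))/(-3606 + (-16 + 6)²) = (-14834/3503 + (635 + 4225 - 3315))/(-3606 + (-10)²) = (-14834/3503 + 1545)/(-3606 + 100) = (5397301/3503)/(-3506) = (5397301/3503)*(-1/3506) = -5397301/12281518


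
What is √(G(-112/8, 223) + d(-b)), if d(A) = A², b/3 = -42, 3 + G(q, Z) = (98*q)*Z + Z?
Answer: 2*I*√72465 ≈ 538.39*I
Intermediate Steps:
G(q, Z) = -3 + Z + 98*Z*q (G(q, Z) = -3 + ((98*q)*Z + Z) = -3 + (98*Z*q + Z) = -3 + (Z + 98*Z*q) = -3 + Z + 98*Z*q)
b = -126 (b = 3*(-42) = -126)
√(G(-112/8, 223) + d(-b)) = √((-3 + 223 + 98*223*(-112/8)) + (-1*(-126))²) = √((-3 + 223 + 98*223*(-112*⅛)) + 126²) = √((-3 + 223 + 98*223*(-14)) + 15876) = √((-3 + 223 - 305956) + 15876) = √(-305736 + 15876) = √(-289860) = 2*I*√72465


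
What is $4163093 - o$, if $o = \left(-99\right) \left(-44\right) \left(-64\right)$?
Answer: $4441877$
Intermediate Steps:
$o = -278784$ ($o = 4356 \left(-64\right) = -278784$)
$4163093 - o = 4163093 - -278784 = 4163093 + 278784 = 4441877$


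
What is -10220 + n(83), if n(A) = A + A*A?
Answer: -3248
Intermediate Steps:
n(A) = A + A²
-10220 + n(83) = -10220 + 83*(1 + 83) = -10220 + 83*84 = -10220 + 6972 = -3248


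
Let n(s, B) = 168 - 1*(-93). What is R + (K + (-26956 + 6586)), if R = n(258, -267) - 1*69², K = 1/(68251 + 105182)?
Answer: -4313278709/173433 ≈ -24870.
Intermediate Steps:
K = 1/173433 ≈ 5.7659e-6
n(s, B) = 261 (n(s, B) = 168 + 93 = 261)
R = -4500 (R = 261 - 1*69² = 261 - 1*4761 = 261 - 4761 = -4500)
R + (K + (-26956 + 6586)) = -4500 + (1/173433 + (-26956 + 6586)) = -4500 + (1/173433 - 20370) = -4500 - 3532830209/173433 = -4313278709/173433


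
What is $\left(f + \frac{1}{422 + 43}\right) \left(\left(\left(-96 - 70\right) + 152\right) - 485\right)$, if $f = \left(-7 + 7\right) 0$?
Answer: $- \frac{499}{465} \approx -1.0731$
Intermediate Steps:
$f = 0$ ($f = 0 \cdot 0 = 0$)
$\left(f + \frac{1}{422 + 43}\right) \left(\left(\left(-96 - 70\right) + 152\right) - 485\right) = \left(0 + \frac{1}{422 + 43}\right) \left(\left(\left(-96 - 70\right) + 152\right) - 485\right) = \left(0 + \frac{1}{465}\right) \left(\left(-166 + 152\right) - 485\right) = \left(0 + \frac{1}{465}\right) \left(-14 - 485\right) = \frac{1}{465} \left(-499\right) = - \frac{499}{465}$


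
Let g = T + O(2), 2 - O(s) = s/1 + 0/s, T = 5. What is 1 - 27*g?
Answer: -134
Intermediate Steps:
O(s) = 2 - s (O(s) = 2 - (s/1 + 0/s) = 2 - (s*1 + 0) = 2 - (s + 0) = 2 - s)
g = 5 (g = 5 + (2 - 1*2) = 5 + (2 - 2) = 5 + 0 = 5)
1 - 27*g = 1 - 27*5 = 1 - 135 = -134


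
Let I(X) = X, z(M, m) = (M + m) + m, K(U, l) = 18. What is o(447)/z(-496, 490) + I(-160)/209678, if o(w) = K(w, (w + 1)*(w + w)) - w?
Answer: -4092241/4612916 ≈ -0.88713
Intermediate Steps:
z(M, m) = M + 2*m
o(w) = 18 - w
o(447)/z(-496, 490) + I(-160)/209678 = (18 - 1*447)/(-496 + 2*490) - 160/209678 = (18 - 447)/(-496 + 980) - 160*1/209678 = -429/484 - 80/104839 = -429*1/484 - 80/104839 = -39/44 - 80/104839 = -4092241/4612916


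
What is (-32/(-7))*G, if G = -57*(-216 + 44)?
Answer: 313728/7 ≈ 44818.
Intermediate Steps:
G = 9804 (G = -57*(-172) = 9804)
(-32/(-7))*G = -32/(-7)*9804 = -32*(-1)/7*9804 = -1*(-32/7)*9804 = (32/7)*9804 = 313728/7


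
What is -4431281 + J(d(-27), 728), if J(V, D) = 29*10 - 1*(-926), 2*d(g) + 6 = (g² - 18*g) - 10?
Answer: -4430065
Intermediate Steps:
d(g) = -8 + g²/2 - 9*g (d(g) = -3 + ((g² - 18*g) - 10)/2 = -3 + (-10 + g² - 18*g)/2 = -3 + (-5 + g²/2 - 9*g) = -8 + g²/2 - 9*g)
J(V, D) = 1216 (J(V, D) = 290 + 926 = 1216)
-4431281 + J(d(-27), 728) = -4431281 + 1216 = -4430065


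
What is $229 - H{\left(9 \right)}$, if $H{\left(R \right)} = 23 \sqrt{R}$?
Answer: $160$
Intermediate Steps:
$229 - H{\left(9 \right)} = 229 - 23 \sqrt{9} = 229 - 23 \cdot 3 = 229 - 69 = 160$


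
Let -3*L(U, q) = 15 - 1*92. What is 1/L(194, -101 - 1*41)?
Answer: 3/77 ≈ 0.038961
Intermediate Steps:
L(U, q) = 77/3 (L(U, q) = -(15 - 1*92)/3 = -(15 - 92)/3 = -⅓*(-77) = 77/3)
1/L(194, -101 - 1*41) = 1/(77/3) = 3/77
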